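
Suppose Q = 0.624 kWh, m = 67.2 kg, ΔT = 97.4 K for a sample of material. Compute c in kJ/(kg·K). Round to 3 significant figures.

Solving Q = m·c·ΔT for c: c = Q/(m·ΔT).
Q = 0.624 kWh = 2.246×10^6 J; m = 67.2 kg; ΔT = 97.4 K.
c = 343.2 J/(kg·K)
343.2 J/(kg·K) × (1 kJ/(kg·K) / 1000 J/(kg·K)) = 0.3432 kJ/(kg·K)

0.343 kJ/(kg·K)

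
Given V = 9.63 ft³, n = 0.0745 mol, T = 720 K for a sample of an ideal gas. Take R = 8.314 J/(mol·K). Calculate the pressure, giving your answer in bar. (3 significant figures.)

From the ideal-gas law: P = nRT/V.
V = 9.63 ft³ = 0.2727 m³; n = 0.0745 mol; T = 720 K; R = 8.314 J/(mol·K).
P = 1635 Pa  (the unit combination reduces to kg/(m·s²) = Pa)
1635 Pa × (1 bar / 1.000×10^5 Pa) = 0.01635 bar

0.0164 bar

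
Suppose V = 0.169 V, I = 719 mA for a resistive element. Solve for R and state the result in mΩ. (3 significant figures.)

235 mΩ

From Ohm's law: R = V/I.
V = 0.169 V; I = 719 mA = 0.7190 A.
R = 0.2350 Ω
0.2350 Ω × (1 mΩ / 0.001000 Ω) = 235.0 mΩ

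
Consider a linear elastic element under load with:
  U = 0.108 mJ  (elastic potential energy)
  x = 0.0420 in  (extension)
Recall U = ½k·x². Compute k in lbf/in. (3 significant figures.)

Rearranging U = ½k·x² for k: k = 2U/x².
U = 0.108 mJ = 1.080×10^-4 J; x = 0.0420 in = 0.001067 m.
k = 189.8 N/m
189.8 N/m × (1 lbf/in / 175.1 N/m) = 1.084 lbf/in

1.08 lbf/in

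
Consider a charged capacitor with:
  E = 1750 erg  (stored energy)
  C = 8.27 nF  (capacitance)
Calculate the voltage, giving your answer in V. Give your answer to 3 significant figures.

Rearranging: V = √(2E/C).
E = 1750 erg = 1.750×10^-4 J; C = 8.27 nF = 8.270×10^-9 F.
V = 205.7 V

206 V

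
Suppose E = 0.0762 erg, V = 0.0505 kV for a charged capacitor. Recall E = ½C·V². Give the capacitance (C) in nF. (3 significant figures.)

Rearranging: C = 2E/V².
E = 0.0762 erg = 7.620×10^-9 J; V = 0.0505 kV = 50.50 V.
C = 5.976×10^-12 F
5.976×10^-12 F × (1 nF / 1.000×10^-9 F) = 0.005976 nF

0.00598 nF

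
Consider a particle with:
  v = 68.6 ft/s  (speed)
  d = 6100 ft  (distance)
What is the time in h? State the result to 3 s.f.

0.0247 h

Solving v = d/t for t: t = d/v.
v = 68.6 ft/s = 20.91 m/s; d = 6100 ft = 1859 m.
t = 88.92 s
88.92 s × (1 h / 3600 s) = 0.02470 h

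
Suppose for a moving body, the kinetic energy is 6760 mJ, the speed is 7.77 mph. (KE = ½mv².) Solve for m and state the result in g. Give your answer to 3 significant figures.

Rearranging KE = ½mv² for m: m = 2·KE/v².
KE = 6760 mJ = 6.760 J; v = 7.77 mph = 3.474 m/s.
m = 1.121 kg
1.121 kg × (1 g / 0.001000 kg) = 1121 g

1120 g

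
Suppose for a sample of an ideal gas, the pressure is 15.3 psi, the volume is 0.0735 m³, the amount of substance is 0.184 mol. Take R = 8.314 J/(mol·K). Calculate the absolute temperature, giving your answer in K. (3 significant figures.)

5070 K

Solving PV = nRT for T: T = PV/(nR).
P = 15.3 psi = 1.055×10^5 Pa; V = 0.0735 m³; n = 0.184 mol; R = 8.314 J/(mol·K).
T = 5068 K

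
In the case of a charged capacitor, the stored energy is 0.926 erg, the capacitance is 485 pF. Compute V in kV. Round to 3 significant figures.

0.0195 kV

Rearranging E = ½C·V² for V: V = √(2E/C).
E = 0.926 erg = 9.260×10^-8 J; C = 485 pF = 4.850×10^-10 F.
V = 19.54 V
19.54 V × (1 kV / 1000 V) = 0.01954 kV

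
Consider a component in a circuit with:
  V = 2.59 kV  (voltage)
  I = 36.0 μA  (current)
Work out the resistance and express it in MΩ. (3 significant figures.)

71.9 MΩ

Rearranging: R = V/I.
V = 2.59 kV = 2590 V; I = 36.0 μA = 3.600×10^-5 A.
R = 7.194×10^7 Ω
7.194×10^7 Ω × (1 MΩ / 1.000×10^6 Ω) = 71.94 MΩ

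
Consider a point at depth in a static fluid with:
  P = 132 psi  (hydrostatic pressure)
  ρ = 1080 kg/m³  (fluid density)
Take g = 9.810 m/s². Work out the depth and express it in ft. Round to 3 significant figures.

282 ft

Rearranging P = ρ·g·h for h: h = P/(ρ·g).
P = 132 psi = 9.101×10^5 Pa; ρ = 1080 kg/m³; g = 9.810 m/s².
h = 85.90 m
85.90 m × (1 ft / 0.3048 m) = 281.8 ft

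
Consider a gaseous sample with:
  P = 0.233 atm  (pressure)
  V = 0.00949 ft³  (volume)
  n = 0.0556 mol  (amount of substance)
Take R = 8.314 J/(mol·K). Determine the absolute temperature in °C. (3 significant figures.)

-259 °C

Solving PV = nRT for T: T = PV/(nR).
P = 0.233 atm = 23609 Pa; V = 0.00949 ft³ = 2.687×10^-4 m³; n = 0.0556 mol; R = 8.314 J/(mol·K).
T = 13.72 K
13.72 K − 273.15 = -259.4 °C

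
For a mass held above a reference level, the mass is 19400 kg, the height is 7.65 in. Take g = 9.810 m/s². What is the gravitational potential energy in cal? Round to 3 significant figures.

8840 cal

Directly: PE = mgh.
m = 19400 kg; h = 7.65 in = 0.1943 m; g = 9.810 m/s².
PE = 36980 J
36980 J × (1 cal / 4.184 J) = 8838 cal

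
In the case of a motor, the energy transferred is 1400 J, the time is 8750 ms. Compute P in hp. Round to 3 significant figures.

P is given directly by: P = W/t.
W = 1400 J; t = 8750 ms = 8.750 s.
P = 160.0 W  (the unit combination reduces to kg·m²/s³ = W)
160.0 W × (1 hp / 745.7 W) = 0.2146 hp

0.215 hp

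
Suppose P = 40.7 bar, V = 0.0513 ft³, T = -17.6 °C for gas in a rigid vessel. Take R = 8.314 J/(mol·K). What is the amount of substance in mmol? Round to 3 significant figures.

2780 mmol

Rearranging: n = PV/(RT).
P = 40.7 bar = 4.070×10^6 Pa; V = 0.0513 ft³ = 0.001453 m³; T = -17.6 °C = 255.5 K; R = 8.314 J/(mol·K).
n = 2.783 mol
2.783 mol × (1 mmol / 0.001000 mol) = 2783 mmol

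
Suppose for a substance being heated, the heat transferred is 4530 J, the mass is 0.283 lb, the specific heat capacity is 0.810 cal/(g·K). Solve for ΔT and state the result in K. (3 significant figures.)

10.4 K

Rearranging Q = m·c·ΔT for ΔT: ΔT = Q/(m·c).
Q = 4530 J; m = 0.283 lb = 0.1284 kg; c = 0.810 cal/(g·K) = 3389 J/(kg·K).
ΔT = 10.41 K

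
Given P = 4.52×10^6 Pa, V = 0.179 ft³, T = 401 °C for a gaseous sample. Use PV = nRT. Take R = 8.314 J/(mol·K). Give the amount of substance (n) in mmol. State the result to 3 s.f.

From the ideal-gas law: n = PV/(RT).
P = 4.52×10^6 Pa; V = 0.179 ft³ = 0.005069 m³; T = 401 °C = 674.1 K; R = 8.314 J/(mol·K).
n = 4.088 mol
4.088 mol × (1 mmol / 0.001000 mol) = 4088 mmol

4090 mmol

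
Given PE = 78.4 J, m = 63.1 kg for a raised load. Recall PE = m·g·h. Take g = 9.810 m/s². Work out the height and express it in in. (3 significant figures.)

Rearranging: h = PE/(m·g).
PE = 78.4 J; m = 63.1 kg; g = 9.810 m/s².
h = 0.1267 m
0.1267 m × (1 in / 0.02540 m) = 4.986 in

4.99 in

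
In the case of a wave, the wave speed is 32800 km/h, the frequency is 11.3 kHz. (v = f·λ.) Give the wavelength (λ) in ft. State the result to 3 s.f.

Solving v = f·λ for λ: λ = v/f.
v = 32800 km/h = 9111 m/s; f = 11.3 kHz = 11300 Hz.
λ = 0.8063 m
0.8063 m × (1 ft / 0.3048 m) = 2.645 ft

2.65 ft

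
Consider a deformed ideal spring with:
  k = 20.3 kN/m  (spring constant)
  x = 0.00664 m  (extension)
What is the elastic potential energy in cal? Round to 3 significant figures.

0.107 cal

Directly: U = ½kx².
k = 20.3 kN/m = 20300 N/m; x = 0.00664 m.
U = 0.4475 J
0.4475 J × (1 cal / 4.184 J) = 0.1070 cal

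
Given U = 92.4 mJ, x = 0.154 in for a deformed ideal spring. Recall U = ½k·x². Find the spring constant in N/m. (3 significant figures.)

Rearranging: k = 2U/x².
U = 92.4 mJ = 0.09240 J; x = 0.154 in = 0.003912 m.
k = 12078 N/m

12100 N/m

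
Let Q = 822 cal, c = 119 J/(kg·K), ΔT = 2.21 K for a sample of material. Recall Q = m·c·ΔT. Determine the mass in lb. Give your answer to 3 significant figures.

Solving Q = m·c·ΔT for m: m = Q/(c·ΔT).
Q = 822 cal = 3439 J; c = 119 J/(kg·K); ΔT = 2.21 K.
m = 13.08 kg
13.08 kg × (1 lb / 0.4536 kg) = 28.83 lb

28.8 lb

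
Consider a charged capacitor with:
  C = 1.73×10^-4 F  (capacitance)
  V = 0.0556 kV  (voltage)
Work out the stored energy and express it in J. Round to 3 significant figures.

0.267 J

Directly: E = ½CV².
C = 1.73×10^-4 F; V = 0.0556 kV = 55.60 V.
E = 0.2674 J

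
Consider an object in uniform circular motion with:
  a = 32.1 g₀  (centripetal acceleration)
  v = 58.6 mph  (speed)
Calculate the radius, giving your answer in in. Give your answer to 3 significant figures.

Rearranging: r = v²/a.
a = 32.1 g₀ = 314.8 m/s²; v = 58.6 mph = 26.20 m/s.
r = 2.180 m
2.180 m × (1 in / 0.02540 m) = 85.83 in

85.8 in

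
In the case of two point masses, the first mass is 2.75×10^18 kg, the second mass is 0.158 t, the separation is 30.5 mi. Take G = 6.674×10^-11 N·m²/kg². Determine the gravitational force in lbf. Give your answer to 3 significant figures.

2.71 lbf

Directly: F = Gm₁m₂/r².
m₁ = 2.75×10^18 kg; m₂ = 0.158 t = 158.0 kg; r = 30.5 mi = 49085 m; G = 6.674×10^-11 N·m²/kg².
F = 12.04 N
12.04 N × (1 lbf / 4.448 N) = 2.706 lbf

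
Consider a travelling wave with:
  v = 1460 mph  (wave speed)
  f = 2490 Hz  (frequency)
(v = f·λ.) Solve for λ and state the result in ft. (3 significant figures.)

Solving v = f·λ for λ: λ = v/f.
v = 1460 mph = 652.7 m/s; f = 2490 Hz.
λ = 0.2621 m
0.2621 m × (1 ft / 0.3048 m) = 0.8600 ft

0.860 ft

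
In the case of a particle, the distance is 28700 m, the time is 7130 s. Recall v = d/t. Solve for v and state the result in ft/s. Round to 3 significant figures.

v is given directly by: v = d/t.
d = 28700 m; t = 7130 s.
v = 4.025 m/s
4.025 m/s × (1 ft/s / 0.3048 m/s) = 13.21 ft/s

13.2 ft/s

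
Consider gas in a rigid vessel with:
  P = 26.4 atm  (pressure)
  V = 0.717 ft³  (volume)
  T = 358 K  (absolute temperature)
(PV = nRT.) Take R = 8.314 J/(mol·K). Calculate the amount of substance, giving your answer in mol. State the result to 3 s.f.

18.2 mol

From the ideal-gas law: n = PV/(RT).
P = 26.4 atm = 2.675×10^6 Pa; V = 0.717 ft³ = 0.02030 m³; T = 358 K; R = 8.314 J/(mol·K).
n = 18.25 mol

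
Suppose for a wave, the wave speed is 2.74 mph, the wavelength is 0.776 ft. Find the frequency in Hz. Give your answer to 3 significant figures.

5.18 Hz

Rearranging v = f·λ for f: f = v/λ.
v = 2.74 mph = 1.225 m/s; λ = 0.776 ft = 0.2365 m.
f = 5.179 Hz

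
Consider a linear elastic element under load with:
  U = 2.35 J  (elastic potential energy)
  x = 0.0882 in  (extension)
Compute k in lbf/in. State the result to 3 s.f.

Rearranging: k = 2U/x².
U = 2.35 J; x = 0.0882 in = 0.002240 m.
k = 9.365×10^5 N/m
9.365×10^5 N/m × (1 lbf/in / 175.1 N/m) = 5347 lbf/in

5350 lbf/in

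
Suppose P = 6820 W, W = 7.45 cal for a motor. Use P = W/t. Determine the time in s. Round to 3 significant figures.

Rearranging P = W/t for t: t = W/P.
P = 6820 W; W = 7.45 cal = 31.17 J.
t = 0.004570 s

0.00457 s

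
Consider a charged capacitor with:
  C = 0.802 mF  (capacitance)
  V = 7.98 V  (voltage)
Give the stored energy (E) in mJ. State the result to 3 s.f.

25.5 mJ

E is given directly by: E = ½CV².
C = 0.802 mF = 8.020×10^-4 F; V = 7.98 V.
E = 0.02554 J
0.02554 J × (1 mJ / 0.001000 J) = 25.54 mJ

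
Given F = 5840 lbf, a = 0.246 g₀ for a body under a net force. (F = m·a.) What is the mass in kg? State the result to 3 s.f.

From Newton's second law: m = F/a.
F = 5840 lbf = 25978 N; a = 0.246 g₀ = 2.412 m/s².
m = 10768 kg

10800 kg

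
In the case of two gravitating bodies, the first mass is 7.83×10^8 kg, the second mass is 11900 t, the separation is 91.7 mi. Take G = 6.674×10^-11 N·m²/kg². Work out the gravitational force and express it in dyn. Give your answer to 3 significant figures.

F is given directly by: F = Gm₁m₂/r².
m₁ = 7.83×10^8 kg; m₂ = 11900 t = 1.190×10^7 kg; r = 91.7 mi = 1.476×10^5 m; G = 6.674×10^-11 N·m²/kg².
F = 2.855×10^-5 N
2.855×10^-5 N × (1 dyn / 1.000×10^-5 N) = 2.855 dyn

2.86 dyn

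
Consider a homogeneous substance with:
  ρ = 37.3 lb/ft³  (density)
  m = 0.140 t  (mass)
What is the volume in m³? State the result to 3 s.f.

0.234 m³

Solving ρ = m/V for V: V = m/ρ.
ρ = 37.3 lb/ft³ = 597.5 kg/m³; m = 0.140 t = 140.0 kg.
V = 0.2343 m³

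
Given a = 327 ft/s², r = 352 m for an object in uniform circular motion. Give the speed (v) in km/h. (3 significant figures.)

674 km/h

Solving a = v²/r for v: v = √(a·r).
a = 327 ft/s² = 99.67 m/s²; r = 352 m.
v = 187.3 m/s
187.3 m/s × (1 km/h / 0.2778 m/s) = 674.3 km/h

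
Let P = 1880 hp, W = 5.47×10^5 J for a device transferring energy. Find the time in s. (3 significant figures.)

Rearranging: t = W/P.
P = 1880 hp = 1.402×10^6 W; W = 5.47×10^5 J.
t = 0.3902 s

0.390 s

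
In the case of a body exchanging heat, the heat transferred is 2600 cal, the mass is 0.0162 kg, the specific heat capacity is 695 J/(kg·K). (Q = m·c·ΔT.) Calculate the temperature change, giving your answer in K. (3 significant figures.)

Solving Q = m·c·ΔT for ΔT: ΔT = Q/(m·c).
Q = 2600 cal = 10878 J; m = 0.0162 kg; c = 695 J/(kg·K).
ΔT = 966.2 K

966 K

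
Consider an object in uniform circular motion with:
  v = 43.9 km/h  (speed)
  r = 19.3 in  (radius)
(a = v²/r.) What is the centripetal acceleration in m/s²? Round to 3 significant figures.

303 m/s²

a is given directly by: a = v²/r.
v = 43.9 km/h = 12.19 m/s; r = 19.3 in = 0.4902 m.
a = 303.3 m/s²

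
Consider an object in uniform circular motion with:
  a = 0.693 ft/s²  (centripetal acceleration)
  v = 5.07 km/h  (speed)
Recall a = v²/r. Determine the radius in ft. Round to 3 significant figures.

30.8 ft

Rearranging: r = v²/a.
a = 0.693 ft/s² = 0.2112 m/s²; v = 5.07 km/h = 1.408 m/s.
r = 9.390 m
9.390 m × (1 ft / 0.3048 m) = 30.81 ft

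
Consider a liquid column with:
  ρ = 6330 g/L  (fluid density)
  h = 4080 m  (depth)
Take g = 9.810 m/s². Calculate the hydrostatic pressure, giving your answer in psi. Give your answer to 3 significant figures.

P is given directly by: P = ρgh.
ρ = 6330 g/L = 6330 kg/m³; h = 4080 m; g = 9.810 m/s².
P = 2.534×10^8 Pa  (the unit combination reduces to kg/(m·s²) = Pa)
2.534×10^8 Pa × (1 psi / 6895 Pa) = 36746 psi

36700 psi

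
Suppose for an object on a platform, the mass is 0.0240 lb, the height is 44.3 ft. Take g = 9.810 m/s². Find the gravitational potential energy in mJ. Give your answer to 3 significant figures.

1440 mJ

Directly: PE = mgh.
m = 0.0240 lb = 0.01089 kg; h = 44.3 ft = 13.50 m; g = 9.810 m/s².
PE = 1.442 J  (the unit combination reduces to kg·m²/s² = J)
1.442 J × (1 mJ / 0.001000 J) = 1442 mJ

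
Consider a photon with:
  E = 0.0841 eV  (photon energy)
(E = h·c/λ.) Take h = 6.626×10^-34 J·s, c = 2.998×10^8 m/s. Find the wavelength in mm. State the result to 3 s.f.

0.0147 mm

Rearranging E = h·c/λ for λ: λ = hc/E.
E = 0.0841 eV = 1.347×10^-20 J; h = 6.626×10^-34 J·s; c = 2.998×10^8 m/s.
λ = 1.474×10^-5 m
1.474×10^-5 m × (1 mm / 0.001000 m) = 0.01474 mm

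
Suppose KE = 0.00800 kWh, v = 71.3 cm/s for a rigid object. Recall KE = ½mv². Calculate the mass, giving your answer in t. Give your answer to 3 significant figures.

113 t

Solving KE = ½mv² for m: m = 2·KE/v².
KE = 0.00800 kWh = 28800 J; v = 71.3 cm/s = 0.7130 m/s.
m = 1.133×10^5 kg
1.133×10^5 kg × (1 t / 1000 kg) = 113.3 t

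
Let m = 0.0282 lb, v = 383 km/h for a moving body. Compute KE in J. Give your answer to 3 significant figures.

KE is given directly by: KE = ½mv².
m = 0.0282 lb = 0.01279 kg; v = 383 km/h = 106.4 m/s.
KE = 72.39 J

72.4 J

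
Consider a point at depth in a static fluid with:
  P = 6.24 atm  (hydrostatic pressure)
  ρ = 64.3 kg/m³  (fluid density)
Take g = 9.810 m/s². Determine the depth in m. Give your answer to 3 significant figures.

1000 m

Rearranging: h = P/(ρ·g).
P = 6.24 atm = 6.323×10^5 Pa; ρ = 64.3 kg/m³; g = 9.810 m/s².
h = 1002 m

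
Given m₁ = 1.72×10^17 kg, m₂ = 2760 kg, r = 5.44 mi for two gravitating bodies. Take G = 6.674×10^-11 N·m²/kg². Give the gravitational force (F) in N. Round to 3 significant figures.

413 N

Directly: F = Gm₁m₂/r².
m₁ = 1.72×10^17 kg; m₂ = 2760 kg; r = 5.44 mi = 8755 m; G = 6.674×10^-11 N·m²/kg².
F = 413.4 N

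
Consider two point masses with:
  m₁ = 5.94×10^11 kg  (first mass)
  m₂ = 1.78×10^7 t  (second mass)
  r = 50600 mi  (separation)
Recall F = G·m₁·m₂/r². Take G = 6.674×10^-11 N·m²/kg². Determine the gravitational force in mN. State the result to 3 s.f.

0.106 mN

Directly: F = Gm₁m₂/r².
m₁ = 5.94×10^11 kg; m₂ = 1.78×10^7 t = 1.780×10^10 kg; r = 50600 mi = 8.143×10^7 m; G = 6.674×10^-11 N·m²/kg².
F = 1.064×10^-4 N
1.064×10^-4 N × (1 mN / 0.001000 N) = 0.1064 mN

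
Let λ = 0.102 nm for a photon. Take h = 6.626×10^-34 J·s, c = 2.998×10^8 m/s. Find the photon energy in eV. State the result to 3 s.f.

Directly: E = hc/λ.
λ = 0.102 nm = 1.020×10^-10 m; h = 6.626×10^-34 J·s; c = 2.998×10^8 m/s.
E = 1.948×10^-15 J
1.948×10^-15 J × (1 eV / 1.602×10^-19 J) = 12155 eV

12200 eV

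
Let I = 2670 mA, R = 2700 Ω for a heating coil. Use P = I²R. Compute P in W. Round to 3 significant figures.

19200 W

Directly: P = I²R.
I = 2670 mA = 2.670 A; R = 2700 Ω.
P = 19248 W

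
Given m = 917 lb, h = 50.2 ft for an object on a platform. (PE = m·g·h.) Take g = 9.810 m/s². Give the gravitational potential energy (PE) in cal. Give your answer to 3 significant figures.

14900 cal

PE is given directly by: PE = mgh.
m = 917 lb = 415.9 kg; h = 50.2 ft = 15.30 m; g = 9.810 m/s².
PE = 62434 J  (the unit combination reduces to kg·m²/s² = J)
62434 J × (1 cal / 4.184 J) = 14922 cal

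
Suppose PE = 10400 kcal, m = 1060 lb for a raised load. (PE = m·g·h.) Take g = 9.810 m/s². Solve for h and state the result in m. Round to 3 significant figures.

9230 m

Solving PE = m·g·h for h: h = PE/(m·g).
PE = 10400 kcal = 4.351×10^7 J; m = 1060 lb = 480.8 kg; g = 9.810 m/s².
h = 9225 m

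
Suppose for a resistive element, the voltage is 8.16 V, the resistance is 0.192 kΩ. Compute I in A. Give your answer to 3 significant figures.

From Ohm's law: I = V/R.
V = 8.16 V; R = 0.192 kΩ = 192.0 Ω.
I = 0.04250 A

0.0425 A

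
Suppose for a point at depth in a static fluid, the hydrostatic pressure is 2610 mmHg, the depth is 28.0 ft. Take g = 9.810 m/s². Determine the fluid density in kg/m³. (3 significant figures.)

4160 kg/m³

Solving P = ρ·g·h for ρ: ρ = P/(g·h).
P = 2610 mmHg = 3.480×10^5 Pa; h = 28.0 ft = 8.534 m; g = 9.810 m/s².
ρ = 4156 kg/m³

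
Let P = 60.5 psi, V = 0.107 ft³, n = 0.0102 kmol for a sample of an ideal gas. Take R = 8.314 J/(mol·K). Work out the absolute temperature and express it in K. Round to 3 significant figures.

Rearranging PV = nRT for T: T = PV/(nR).
P = 60.5 psi = 4.171×10^5 Pa; V = 0.107 ft³ = 0.003030 m³; n = 0.0102 kmol = 10.20 mol; R = 8.314 J/(mol·K).
T = 14.90 K

14.9 K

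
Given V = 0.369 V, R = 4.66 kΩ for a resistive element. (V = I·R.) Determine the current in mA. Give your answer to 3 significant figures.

0.0792 mA

From Ohm's law: I = V/R.
V = 0.369 V; R = 4.66 kΩ = 4660 Ω.
I = 7.918×10^-5 A
7.918×10^-5 A × (1 mA / 0.001000 A) = 0.07918 mA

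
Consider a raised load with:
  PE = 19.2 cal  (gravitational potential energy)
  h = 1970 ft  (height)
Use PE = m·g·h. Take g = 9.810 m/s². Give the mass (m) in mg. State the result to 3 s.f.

Rearranging: m = PE/(g·h).
PE = 19.2 cal = 80.33 J; h = 1970 ft = 600.5 m; g = 9.810 m/s².
m = 0.01364 kg
0.01364 kg × (1 mg / 1.000×10^-6 kg) = 13638 mg

13600 mg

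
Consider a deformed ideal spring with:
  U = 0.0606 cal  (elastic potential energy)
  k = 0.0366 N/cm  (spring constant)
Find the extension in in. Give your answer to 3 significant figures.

Solving U = ½k·x² for x: x = √(2U/k).
U = 0.0606 cal = 0.2536 J; k = 0.0366 N/cm = 3.660 N/m.
x = 0.3722 m
0.3722 m × (1 in / 0.02540 m) = 14.65 in

14.7 in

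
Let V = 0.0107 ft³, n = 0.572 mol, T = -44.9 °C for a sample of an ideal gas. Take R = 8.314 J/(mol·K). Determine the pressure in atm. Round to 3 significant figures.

35.4 atm

P is given directly by: P = nRT/V.
V = 0.0107 ft³ = 3.030×10^-4 m³; n = 0.572 mol; T = -44.9 °C = 228.2 K; R = 8.314 J/(mol·K).
P = 3.583×10^6 Pa
3.583×10^6 Pa × (1 atm / 1.013×10^5 Pa) = 35.36 atm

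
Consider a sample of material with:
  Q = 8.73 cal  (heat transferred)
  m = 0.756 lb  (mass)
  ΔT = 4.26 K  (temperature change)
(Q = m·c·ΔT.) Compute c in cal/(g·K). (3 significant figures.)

Solving Q = m·c·ΔT for c: c = Q/(m·ΔT).
Q = 8.73 cal = 36.53 J; m = 0.756 lb = 0.3429 kg; ΔT = 4.26 K.
c = 25.00 J/(kg·K)
25.00 J/(kg·K) × (1 cal/(g·K) / 4184 J/(kg·K)) = 0.005976 cal/(g·K)

0.00598 cal/(g·K)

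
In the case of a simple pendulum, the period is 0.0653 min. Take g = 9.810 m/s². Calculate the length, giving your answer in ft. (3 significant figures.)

Rearranging T = 2π√(L/g) for L: L = g·(T/2π)².
T = 0.0653 min = 3.918 s; g = 9.810 m/s².
L = 3.815 m
3.815 m × (1 ft / 0.3048 m) = 12.51 ft

12.5 ft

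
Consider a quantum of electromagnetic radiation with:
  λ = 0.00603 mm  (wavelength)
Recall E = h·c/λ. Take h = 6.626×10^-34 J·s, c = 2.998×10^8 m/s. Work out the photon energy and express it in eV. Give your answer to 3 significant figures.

Directly: E = hc/λ.
λ = 0.00603 mm = 6.030×10^-6 m; h = 6.626×10^-34 J·s; c = 2.998×10^8 m/s.
E = 3.294×10^-20 J
3.294×10^-20 J × (1 eV / 1.602×10^-19 J) = 0.2056 eV

0.206 eV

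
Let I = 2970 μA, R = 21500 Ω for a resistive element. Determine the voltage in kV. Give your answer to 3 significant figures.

V is given directly by: V = IR.
I = 2970 μA = 0.002970 A; R = 21500 Ω.
V = 63.85 V
63.85 V × (1 kV / 1000 V) = 0.06385 kV

0.0639 kV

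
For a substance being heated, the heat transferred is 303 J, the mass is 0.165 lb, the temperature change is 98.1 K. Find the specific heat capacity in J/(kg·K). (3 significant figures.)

Rearranging Q = m·c·ΔT for c: c = Q/(m·ΔT).
Q = 303 J; m = 0.165 lb = 0.07484 kg; ΔT = 98.1 K.
c = 41.27 J/(kg·K)

41.3 J/(kg·K)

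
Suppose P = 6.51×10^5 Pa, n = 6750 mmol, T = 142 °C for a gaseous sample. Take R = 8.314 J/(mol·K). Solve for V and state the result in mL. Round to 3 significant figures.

Rearranging PV = nRT for V: V = nRT/P.
P = 6.51×10^5 Pa; n = 6750 mmol = 6.750 mol; T = 142 °C = 415.1 K; R = 8.314 J/(mol·K).
V = 0.03579 m³
0.03579 m³ × (1 mL / 1.000×10^-6 m³) = 35788 mL

35800 mL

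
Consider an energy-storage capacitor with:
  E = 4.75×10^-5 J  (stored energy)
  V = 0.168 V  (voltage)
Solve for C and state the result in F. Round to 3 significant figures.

Rearranging E = ½C·V² for C: C = 2E/V².
E = 4.75×10^-5 J; V = 0.168 V.
C = 0.003366 F

0.00337 F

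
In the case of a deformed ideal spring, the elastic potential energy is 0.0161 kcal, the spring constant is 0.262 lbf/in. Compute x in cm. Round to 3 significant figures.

Rearranging: x = √(2U/k).
U = 0.0161 kcal = 67.36 J; k = 0.262 lbf/in = 45.88 N/m.
x = 1.714 m
1.714 m × (1 cm / 0.01000 m) = 171.4 cm

171 cm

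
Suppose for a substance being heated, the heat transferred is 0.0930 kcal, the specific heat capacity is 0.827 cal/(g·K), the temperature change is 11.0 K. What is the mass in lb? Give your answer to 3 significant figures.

Solving Q = m·c·ΔT for m: m = Q/(c·ΔT).
Q = 0.0930 kcal = 389.1 J; c = 0.827 cal/(g·K) = 3460 J/(kg·K); ΔT = 11.0 K.
m = 0.01022 kg
0.01022 kg × (1 lb / 0.4536 kg) = 0.02254 lb

0.0225 lb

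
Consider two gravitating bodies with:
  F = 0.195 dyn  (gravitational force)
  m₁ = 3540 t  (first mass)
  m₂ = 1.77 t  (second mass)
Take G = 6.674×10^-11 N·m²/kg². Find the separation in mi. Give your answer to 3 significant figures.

0.288 mi

Solving F = G·m₁·m₂/r² for r: r = √(G·m₁m₂/F).
F = 0.195 dyn = 1.950×10^-6 N; m₁ = 3540 t = 3.540×10^6 kg; m₂ = 1.77 t = 1770 kg; G = 6.674×10^-11 N·m²/kg².
r = 463.1 m
463.1 m × (1 mi / 1609 m) = 0.2877 mi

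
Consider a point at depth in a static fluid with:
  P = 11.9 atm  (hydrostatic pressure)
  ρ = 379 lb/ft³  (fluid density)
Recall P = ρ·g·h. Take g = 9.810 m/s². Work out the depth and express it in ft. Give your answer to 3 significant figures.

66.4 ft

Rearranging: h = P/(ρ·g).
P = 11.9 atm = 1.206×10^6 Pa; ρ = 379 lb/ft³ = 6071 kg/m³; g = 9.810 m/s².
h = 20.25 m
20.25 m × (1 ft / 0.3048 m) = 66.42 ft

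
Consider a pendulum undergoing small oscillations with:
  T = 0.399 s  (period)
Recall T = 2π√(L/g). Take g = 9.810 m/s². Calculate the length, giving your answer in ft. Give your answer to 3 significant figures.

Solving T = 2π√(L/g) for L: L = g·(T/2π)².
T = 0.399 s; g = 9.810 m/s².
L = 0.03956 m
0.03956 m × (1 ft / 0.3048 m) = 0.1298 ft

0.130 ft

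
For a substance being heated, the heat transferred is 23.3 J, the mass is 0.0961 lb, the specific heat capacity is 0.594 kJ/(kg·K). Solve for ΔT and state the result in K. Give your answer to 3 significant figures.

0.900 K

Solving Q = m·c·ΔT for ΔT: ΔT = Q/(m·c).
Q = 23.3 J; m = 0.0961 lb = 0.04359 kg; c = 0.594 kJ/(kg·K) = 594.0 J/(kg·K).
ΔT = 0.8999 K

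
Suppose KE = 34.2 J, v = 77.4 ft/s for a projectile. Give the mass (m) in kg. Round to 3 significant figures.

Solving KE = ½mv² for m: m = 2·KE/v².
KE = 34.2 J; v = 77.4 ft/s = 23.59 m/s.
m = 0.1229 kg

0.123 kg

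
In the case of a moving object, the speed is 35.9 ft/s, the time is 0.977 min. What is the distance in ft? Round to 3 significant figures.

2100 ft

Rearranging: d = v·t.
v = 35.9 ft/s = 10.94 m/s; t = 0.977 min = 58.62 s.
d = 641.4 m
641.4 m × (1 ft / 0.3048 m) = 2104 ft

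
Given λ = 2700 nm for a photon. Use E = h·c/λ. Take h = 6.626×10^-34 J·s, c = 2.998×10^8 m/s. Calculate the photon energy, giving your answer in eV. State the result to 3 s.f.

0.459 eV

Directly: E = hc/λ.
λ = 2700 nm = 2.700×10^-6 m; h = 6.626×10^-34 J·s; c = 2.998×10^8 m/s.
E = 7.357×10^-20 J
7.357×10^-20 J × (1 eV / 1.602×10^-19 J) = 0.4592 eV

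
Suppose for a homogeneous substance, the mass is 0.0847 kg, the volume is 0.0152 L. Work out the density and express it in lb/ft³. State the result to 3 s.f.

348 lb/ft³

Directly: ρ = m/V.
m = 0.0847 kg; V = 0.0152 L = 1.520×10^-5 m³.
ρ = 5572 kg/m³
5572 kg/m³ × (1 lb/ft³ / 16.02 kg/m³) = 347.9 lb/ft³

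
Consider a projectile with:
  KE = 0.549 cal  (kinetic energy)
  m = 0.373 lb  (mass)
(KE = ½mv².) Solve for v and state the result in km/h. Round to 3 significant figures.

Solving KE = ½mv² for v: v = √(2·KE/m).
KE = 0.549 cal = 2.297 J; m = 0.373 lb = 0.1692 kg.
v = 5.211 m/s
5.211 m/s × (1 km/h / 0.2778 m/s) = 18.76 km/h

18.8 km/h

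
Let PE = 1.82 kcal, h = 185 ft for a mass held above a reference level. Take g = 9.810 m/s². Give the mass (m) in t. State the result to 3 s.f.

0.0138 t

Solving PE = m·g·h for m: m = PE/(g·h).
PE = 1.82 kcal = 7615 J; h = 185 ft = 56.39 m; g = 9.810 m/s².
m = 13.77 kg
13.77 kg × (1 t / 1000 kg) = 0.01377 t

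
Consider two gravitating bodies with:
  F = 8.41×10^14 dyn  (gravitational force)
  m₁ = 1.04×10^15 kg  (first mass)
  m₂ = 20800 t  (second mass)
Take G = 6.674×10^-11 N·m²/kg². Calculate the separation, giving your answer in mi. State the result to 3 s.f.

0.00814 mi

Rearranging F = G·m₁·m₂/r² for r: r = √(G·m₁m₂/F).
F = 8.41×10^14 dyn = 8.410×10^9 N; m₁ = 1.04×10^15 kg; m₂ = 20800 t = 2.080×10^7 kg; G = 6.674×10^-11 N·m²/kg².
r = 13.10 m
13.10 m × (1 mi / 1609 m) = 0.008141 mi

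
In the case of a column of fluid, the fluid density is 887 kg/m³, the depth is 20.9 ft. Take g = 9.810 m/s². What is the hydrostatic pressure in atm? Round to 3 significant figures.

0.547 atm

Directly: P = ρgh.
ρ = 887 kg/m³; h = 20.9 ft = 6.370 m; g = 9.810 m/s².
P = 55431 Pa
55431 Pa × (1 atm / 1.013×10^5 Pa) = 0.5471 atm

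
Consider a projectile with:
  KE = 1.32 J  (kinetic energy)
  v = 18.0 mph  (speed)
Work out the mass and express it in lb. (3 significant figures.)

0.0899 lb

Rearranging KE = ½mv² for m: m = 2·KE/v².
KE = 1.32 J; v = 18.0 mph = 8.047 m/s.
m = 0.04077 kg
0.04077 kg × (1 lb / 0.4536 kg) = 0.08989 lb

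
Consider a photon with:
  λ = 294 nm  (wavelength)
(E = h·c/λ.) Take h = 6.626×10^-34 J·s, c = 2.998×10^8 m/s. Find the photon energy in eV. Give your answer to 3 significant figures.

Directly: E = hc/λ.
λ = 294 nm = 2.940×10^-7 m; h = 6.626×10^-34 J·s; c = 2.998×10^8 m/s.
E = 6.757×10^-19 J
6.757×10^-19 J × (1 eV / 1.602×10^-19 J) = 4.217 eV

4.22 eV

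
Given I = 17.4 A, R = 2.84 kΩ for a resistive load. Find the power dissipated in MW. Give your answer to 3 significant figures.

P is given directly by: P = I²R.
I = 17.4 A; R = 2.84 kΩ = 2840 Ω.
P = 8.598×10^5 W
8.598×10^5 W × (1 MW / 1.000×10^6 W) = 0.8598 MW

0.860 MW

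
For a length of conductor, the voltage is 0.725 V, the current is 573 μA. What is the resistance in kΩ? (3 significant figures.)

1.27 kΩ

Rearranging: R = V/I.
V = 0.725 V; I = 573 μA = 5.730×10^-4 A.
R = 1265 Ω
1265 Ω × (1 kΩ / 1000 Ω) = 1.265 kΩ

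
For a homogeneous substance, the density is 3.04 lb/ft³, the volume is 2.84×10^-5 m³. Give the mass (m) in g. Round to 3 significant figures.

Rearranging ρ = m/V for m: m = ρV.
ρ = 3.04 lb/ft³ = 48.70 kg/m³; V = 2.84×10^-5 m³.
m = 0.001383 kg
0.001383 kg × (1 g / 0.001000 kg) = 1.383 g

1.38 g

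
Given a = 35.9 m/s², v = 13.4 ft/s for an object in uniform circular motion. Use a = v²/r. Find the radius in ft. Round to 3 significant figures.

1.52 ft

Rearranging a = v²/r for r: r = v²/a.
a = 35.9 m/s²; v = 13.4 ft/s = 4.084 m/s.
r = 0.4647 m
0.4647 m × (1 ft / 0.3048 m) = 1.525 ft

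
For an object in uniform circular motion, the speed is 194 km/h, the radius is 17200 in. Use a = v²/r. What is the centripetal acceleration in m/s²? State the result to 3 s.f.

6.65 m/s²

a is given directly by: a = v²/r.
v = 194 km/h = 53.89 m/s; r = 17200 in = 436.9 m.
a = 6.647 m/s²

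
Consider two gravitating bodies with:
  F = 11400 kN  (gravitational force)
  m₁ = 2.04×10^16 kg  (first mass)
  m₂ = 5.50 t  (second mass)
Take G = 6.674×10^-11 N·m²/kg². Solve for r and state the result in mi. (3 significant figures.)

Rearranging F = G·m₁·m₂/r² for r: r = √(G·m₁m₂/F).
F = 11400 kN = 1.140×10^7 N; m₁ = 2.04×10^16 kg; m₂ = 5.50 t = 5500 kg; G = 6.674×10^-11 N·m²/kg².
r = 25.63 m
25.63 m × (1 mi / 1609 m) = 0.01593 mi

0.0159 mi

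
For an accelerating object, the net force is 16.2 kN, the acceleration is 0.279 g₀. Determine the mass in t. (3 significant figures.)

5.92 t

From Newton's second law: m = F/a.
F = 16.2 kN = 16200 N; a = 0.279 g₀ = 2.736 m/s².
m = 5921 kg
5921 kg × (1 t / 1000 kg) = 5.921 t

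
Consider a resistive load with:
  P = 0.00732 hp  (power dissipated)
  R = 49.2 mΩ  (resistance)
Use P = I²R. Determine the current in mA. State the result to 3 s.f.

10500 mA

Rearranging P = I²R for I: I = √(P/R).
P = 0.00732 hp = 5.459 W; R = 49.2 mΩ = 0.04920 Ω.
I = 10.53 A
10.53 A × (1 mA / 0.001000 A) = 10533 mA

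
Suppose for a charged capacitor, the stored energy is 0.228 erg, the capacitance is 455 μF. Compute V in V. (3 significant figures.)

Solving E = ½C·V² for V: V = √(2E/C).
E = 0.228 erg = 2.280×10^-8 J; C = 455 μF = 4.550×10^-4 F.
V = 0.01001 V

0.0100 V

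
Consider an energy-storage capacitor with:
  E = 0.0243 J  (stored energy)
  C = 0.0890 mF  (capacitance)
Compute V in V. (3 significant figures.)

23.4 V

Rearranging: V = √(2E/C).
E = 0.0243 J; C = 0.0890 mF = 8.900×10^-5 F.
V = 23.37 V  (the unit combination reduces to kg·m²/(A·s³) = V)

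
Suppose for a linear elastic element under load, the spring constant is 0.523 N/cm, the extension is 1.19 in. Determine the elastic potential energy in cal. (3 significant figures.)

U is given directly by: U = ½kx².
k = 0.523 N/cm = 52.30 N/m; x = 1.19 in = 0.03023 m.
U = 0.02389 J
0.02389 J × (1 cal / 4.184 J) = 0.005710 cal

0.00571 cal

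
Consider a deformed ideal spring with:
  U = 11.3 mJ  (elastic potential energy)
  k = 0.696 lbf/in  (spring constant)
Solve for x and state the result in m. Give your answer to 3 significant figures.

0.0136 m

Rearranging: x = √(2U/k).
U = 11.3 mJ = 0.01130 J; k = 0.696 lbf/in = 121.9 N/m.
x = 0.01362 m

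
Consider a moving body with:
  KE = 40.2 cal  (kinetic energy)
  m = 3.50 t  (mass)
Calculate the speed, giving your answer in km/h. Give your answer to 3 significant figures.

Solving KE = ½mv² for v: v = √(2·KE/m).
KE = 40.2 cal = 168.2 J; m = 3.50 t = 3500 kg.
v = 0.3100 m/s
0.3100 m/s × (1 km/h / 0.2778 m/s) = 1.116 km/h

1.12 km/h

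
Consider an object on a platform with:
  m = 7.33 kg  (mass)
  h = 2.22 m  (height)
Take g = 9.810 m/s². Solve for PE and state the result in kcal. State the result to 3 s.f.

PE is given directly by: PE = mgh.
m = 7.33 kg; h = 2.22 m; g = 9.810 m/s².
PE = 159.6 J
159.6 J × (1 kcal / 4184 J) = 0.03815 kcal

0.0382 kcal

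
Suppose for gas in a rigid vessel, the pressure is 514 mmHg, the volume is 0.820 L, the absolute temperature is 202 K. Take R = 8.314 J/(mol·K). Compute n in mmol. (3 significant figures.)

From the ideal-gas law: n = PV/(RT).
P = 514 mmHg = 68528 Pa; V = 0.820 L = 8.200×10^-4 m³; T = 202 K; R = 8.314 J/(mol·K).
n = 0.03346 mol
0.03346 mol × (1 mmol / 0.001000 mol) = 33.46 mmol

33.5 mmol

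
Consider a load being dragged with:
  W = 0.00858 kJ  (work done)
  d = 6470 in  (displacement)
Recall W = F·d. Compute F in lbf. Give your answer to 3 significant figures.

Rearranging W = F·d for F: F = W/d.
W = 0.00858 kJ = 8.580 J; d = 6470 in = 164.3 m.
F = 0.05221 N
0.05221 N × (1 lbf / 4.448 N) = 0.01174 lbf

0.0117 lbf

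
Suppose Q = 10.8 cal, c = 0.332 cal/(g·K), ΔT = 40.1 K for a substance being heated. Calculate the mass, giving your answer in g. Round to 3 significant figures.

Rearranging Q = m·c·ΔT for m: m = Q/(c·ΔT).
Q = 10.8 cal = 45.19 J; c = 0.332 cal/(g·K) = 1389 J/(kg·K); ΔT = 40.1 K.
m = 8.112×10^-4 kg
8.112×10^-4 kg × (1 g / 0.001000 kg) = 0.8112 g

0.811 g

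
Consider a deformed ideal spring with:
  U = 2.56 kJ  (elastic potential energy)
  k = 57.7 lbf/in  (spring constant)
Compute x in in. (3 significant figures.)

Rearranging U = ½k·x² for x: x = √(2U/k).
U = 2.56 kJ = 2560 J; k = 57.7 lbf/in = 10105 N/m.
x = 0.7118 m
0.7118 m × (1 in / 0.02540 m) = 28.02 in

28.0 in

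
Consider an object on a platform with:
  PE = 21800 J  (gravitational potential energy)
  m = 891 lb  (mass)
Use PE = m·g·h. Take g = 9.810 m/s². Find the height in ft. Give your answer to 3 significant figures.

Rearranging: h = PE/(m·g).
PE = 21800 J; m = 891 lb = 404.2 kg; g = 9.810 m/s².
h = 5.498 m
5.498 m × (1 ft / 0.3048 m) = 18.04 ft

18.0 ft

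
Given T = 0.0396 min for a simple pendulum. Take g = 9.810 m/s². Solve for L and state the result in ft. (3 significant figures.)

Solving T = 2π√(L/g) for L: L = g·(T/2π)².
T = 0.0396 min = 2.376 s; g = 9.810 m/s².
L = 1.403 m
1.403 m × (1 ft / 0.3048 m) = 4.602 ft

4.60 ft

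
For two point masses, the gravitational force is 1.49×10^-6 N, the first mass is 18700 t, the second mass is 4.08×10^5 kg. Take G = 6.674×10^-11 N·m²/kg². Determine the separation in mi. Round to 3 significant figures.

From Newton's law of gravitation: r = √(G·m₁m₂/F).
F = 1.49×10^-6 N; m₁ = 18700 t = 1.870×10^7 kg; m₂ = 4.08×10^5 kg; G = 6.674×10^-11 N·m²/kg².
r = 18486 m
18486 m × (1 mi / 1609 m) = 11.49 mi

11.5 mi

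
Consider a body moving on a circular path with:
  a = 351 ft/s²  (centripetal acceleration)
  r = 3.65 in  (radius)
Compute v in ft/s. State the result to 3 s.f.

Rearranging a = v²/r for v: v = √(a·r).
a = 351 ft/s² = 107.0 m/s²; r = 3.65 in = 0.09271 m.
v = 3.149 m/s
3.149 m/s × (1 ft/s / 0.3048 m/s) = 10.33 ft/s

10.3 ft/s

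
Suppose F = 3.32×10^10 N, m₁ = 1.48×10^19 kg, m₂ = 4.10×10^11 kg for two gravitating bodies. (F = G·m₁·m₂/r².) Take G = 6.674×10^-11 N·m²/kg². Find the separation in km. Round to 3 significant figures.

Solving F = G·m₁·m₂/r² for r: r = √(G·m₁m₂/F).
F = 3.32×10^10 N; m₁ = 1.48×10^19 kg; m₂ = 4.10×10^11 kg; G = 6.674×10^-11 N·m²/kg².
r = 1.104×10^5 m
1.104×10^5 m × (1 km / 1000 m) = 110.4 km

110 km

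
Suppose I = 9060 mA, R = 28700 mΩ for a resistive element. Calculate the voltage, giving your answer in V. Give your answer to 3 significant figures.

260 V

V is given directly by: V = IR.
I = 9060 mA = 9.060 A; R = 28700 mΩ = 28.70 Ω.
V = 260.0 V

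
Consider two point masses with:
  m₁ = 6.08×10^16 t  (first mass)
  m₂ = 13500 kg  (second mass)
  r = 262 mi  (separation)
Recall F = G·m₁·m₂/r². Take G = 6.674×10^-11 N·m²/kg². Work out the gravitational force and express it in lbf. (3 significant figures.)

From Newton's law of gravitation: F = Gm₁m₂/r².
m₁ = 6.08×10^16 t = 6.080×10^19 kg; m₂ = 13500 kg; r = 262 mi = 4.216×10^5 m; G = 6.674×10^-11 N·m²/kg².
F = 308.1 N
308.1 N × (1 lbf / 4.448 N) = 69.27 lbf

69.3 lbf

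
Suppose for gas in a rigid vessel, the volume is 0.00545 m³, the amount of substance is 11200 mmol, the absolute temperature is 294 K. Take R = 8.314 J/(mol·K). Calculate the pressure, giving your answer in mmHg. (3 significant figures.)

37700 mmHg

From the ideal-gas law: P = nRT/V.
V = 0.00545 m³; n = 11200 mmol = 11.20 mol; T = 294 K; R = 8.314 J/(mol·K).
P = 5.023×10^6 Pa
5.023×10^6 Pa × (1 mmHg / 133.3 Pa) = 37677 mmHg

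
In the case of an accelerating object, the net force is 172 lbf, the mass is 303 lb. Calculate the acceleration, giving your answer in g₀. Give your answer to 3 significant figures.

Rearranging: a = F/m.
F = 172 lbf = 765.1 N; m = 303 lb = 137.4 kg.
a = 5.567 m/s²
5.567 m/s² × (1 g₀ / 9.807 m/s²) = 0.5677 g₀

0.568 g₀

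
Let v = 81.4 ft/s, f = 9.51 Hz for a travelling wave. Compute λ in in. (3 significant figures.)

103 in

Rearranging: λ = v/f.
v = 81.4 ft/s = 24.81 m/s; f = 9.51 Hz.
λ = 2.609 m
2.609 m × (1 in / 0.02540 m) = 102.7 in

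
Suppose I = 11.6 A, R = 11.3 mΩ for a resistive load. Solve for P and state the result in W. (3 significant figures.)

1.52 W

P is given directly by: P = I²R.
I = 11.6 A; R = 11.3 mΩ = 0.01130 Ω.
P = 1.521 W  (the unit combination reduces to kg·m²/s³ = W)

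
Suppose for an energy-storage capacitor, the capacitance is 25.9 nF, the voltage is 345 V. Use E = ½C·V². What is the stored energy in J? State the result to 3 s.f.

0.00154 J

Directly: E = ½CV².
C = 25.9 nF = 2.590×10^-8 F; V = 345 V.
E = 0.001541 J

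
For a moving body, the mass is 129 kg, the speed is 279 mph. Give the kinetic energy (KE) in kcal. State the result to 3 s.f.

240 kcal

Directly: KE = ½mv².
m = 129 kg; v = 279 mph = 124.7 m/s.
KE = 1.003×10^6 J
1.003×10^6 J × (1 kcal / 4184 J) = 239.8 kcal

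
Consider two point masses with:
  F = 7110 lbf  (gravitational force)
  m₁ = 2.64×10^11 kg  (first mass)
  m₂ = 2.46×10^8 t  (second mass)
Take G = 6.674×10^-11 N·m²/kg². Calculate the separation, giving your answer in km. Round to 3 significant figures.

Rearranging: r = √(G·m₁m₂/F).
F = 7110 lbf = 31627 N; m₁ = 2.64×10^11 kg; m₂ = 2.46×10^8 t = 2.460×10^11 kg; G = 6.674×10^-11 N·m²/kg².
r = 11707 m
11707 m × (1 km / 1000 m) = 11.71 km

11.7 km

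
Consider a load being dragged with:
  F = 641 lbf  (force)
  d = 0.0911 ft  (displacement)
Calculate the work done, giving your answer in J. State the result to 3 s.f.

W is given directly by: W = F·d.
F = 641 lbf = 2851 N; d = 0.0911 ft = 0.02777 m.
W = 79.17 J

79.2 J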